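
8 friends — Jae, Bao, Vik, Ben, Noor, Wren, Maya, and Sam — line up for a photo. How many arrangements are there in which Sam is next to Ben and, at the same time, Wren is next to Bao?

2880

Treat {Sam,Ben} as one block (2 orders) and {Wren,Bao} as another (2 orders).
That leaves 6 units to arrange: 2 × 2 × 6! = 4 × 720 = 2880.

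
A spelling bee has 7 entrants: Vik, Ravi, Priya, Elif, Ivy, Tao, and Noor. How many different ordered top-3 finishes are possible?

This is an ordered selection of 3 from 7: P(7,3).
That gives 7 × 6 × 5 = 210.

210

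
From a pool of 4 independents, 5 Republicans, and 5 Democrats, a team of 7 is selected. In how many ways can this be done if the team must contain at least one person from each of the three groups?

Unrestricted: C(14,7) = 3432 ways to pick any 7 of the 14.
Selections missing a whole group: no independents → C(10,7) = 120; no Republicans → C(9,7) = 36; no Democrats → C(9,7) = 36.
Add back selections omitting two groups (i.e. drawn from a single group): C(4,7) + C(5,7) + C(5,7) = 0.
By inclusion–exclusion: 3432 − 192 + 0 = 3240.

3240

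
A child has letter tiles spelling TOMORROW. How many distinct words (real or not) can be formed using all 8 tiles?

3360

The 8 letters of TOMORROW have repeats: O appearing 3 times and R appearing twice.
Dividing 8! = 40320 by 3!·2! = 12 for the repeated letters gives 3360.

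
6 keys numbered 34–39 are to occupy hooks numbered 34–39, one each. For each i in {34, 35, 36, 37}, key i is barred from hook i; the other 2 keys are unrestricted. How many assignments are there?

Let Aᵢ (for 34 ≤ i ≤ 37) be the placements that put key i in its forbidden hook. Any j of these fix j positions, leaving (6−j)! ways to fill the rest, and there are C(4,j) ways to pick which j.
By inclusion–exclusion, the number of valid placements is Σ_{j=0}^{4} (−1)^j C(4,j)·(6−j)!.
Computing: 720 − 480 + 144 − 24 + 2 = 362.

362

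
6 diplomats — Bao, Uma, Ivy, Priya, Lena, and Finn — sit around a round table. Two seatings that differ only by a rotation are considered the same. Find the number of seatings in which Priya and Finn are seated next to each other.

Treat {Priya, Finn} as one unit (2 internal orders) and seat the resulting 5 units around the table: (4)! circular arrangements.
So 2 × (4)! = 2 × 24 = 48.

48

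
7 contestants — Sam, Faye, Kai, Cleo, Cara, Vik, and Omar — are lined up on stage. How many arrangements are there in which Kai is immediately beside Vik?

1440

Treat {Kai, Vik} as a single unit. There are 6 units to order, and the pair itself can be ordered 2 ways.
So the count is 2·(6)! = 1440.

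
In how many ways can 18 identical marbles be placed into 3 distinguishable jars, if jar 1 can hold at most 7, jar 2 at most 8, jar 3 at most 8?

By stars and bars, unrestricted non-negative solutions to x_1+…+x_3 = 18 number C(18+2,2) = 190.
Subtract solutions that violate a single cap (substitute x_i' = x_i − (cap_i+1)): x_1 ≥ 8 gives C(12,2) = 66; x_2 ≥ 9 gives C(11,2) = 55; x_3 ≥ 9 gives C(11,2) = 55. Together 176.
Add back pairs where two caps are both exceeded: 3 + 3 + 1 = 7.
By inclusion–exclusion the count is 190 − 176 + 7 = 21.

21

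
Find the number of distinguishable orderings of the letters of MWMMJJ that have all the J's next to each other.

Treat the 2 copies of J as a single block. The multiset to arrange is then {JJ, M, M, M, W}, 5 items in all.
That gives (5)!/(3!) = 20 arrangements.

20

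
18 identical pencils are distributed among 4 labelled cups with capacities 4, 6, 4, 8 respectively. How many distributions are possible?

35

Without the upper bounds there are C(21,3) = 1330 ways to split 18 among 4 cups.
Subtract solutions that violate a single cap (substitute x_i' = x_i − (cap_i+1)): x_1 ≥ 5 gives C(16,3) = 560; x_2 ≥ 7 gives C(14,3) = 364; x_3 ≥ 5 gives C(16,3) = 560; x_4 ≥ 9 gives C(12,3) = 220. Together 1704.
Add back pairs where two caps are both exceeded: 84 + 165 + 35 + 84 + 10 + 35 = 413.
Subtract triples: 4 + 0 + 0 + 0 = 4.
By inclusion–exclusion the count is 1330 − 1704 + 413 − 4 = 35.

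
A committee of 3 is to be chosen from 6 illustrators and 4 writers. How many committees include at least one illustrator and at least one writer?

96

Total 3-person selections from all 10: C(10,3) = 120.
Selections missing a whole group: no illustrators → C(4,3) = 4; no writers → C(6,3) = 20.
Both groups omitted at once is impossible, so 120 − 24 = 96.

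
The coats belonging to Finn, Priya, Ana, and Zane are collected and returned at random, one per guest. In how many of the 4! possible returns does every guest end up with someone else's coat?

9

Count assignments avoiding every fixed point. For any j of the 4 guests fixed to their own coat, the other 4−j can be arranged in (4−j)! ways.
By inclusion–exclusion this is Σ_{j=0}^{4} (−1)^j C(4,j)·(4−j)!.
Computing: 24 − 24 + 12 − 4 + 1 = 9.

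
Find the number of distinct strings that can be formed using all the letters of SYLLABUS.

10080

The 8 letters of SYLLABUS have repeats: L appearing twice and S appearing twice.
So there are 8! / (2!·2!) = 10080 distinguishable arrangements.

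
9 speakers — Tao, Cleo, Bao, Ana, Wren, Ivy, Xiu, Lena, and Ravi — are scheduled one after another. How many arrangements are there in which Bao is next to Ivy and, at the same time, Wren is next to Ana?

20160

Treat {Bao,Ivy} as one block (2 orders) and {Wren,Ana} as another (2 orders).
That leaves 7 units to arrange: 2 × 2 × 7! = 4 × 5040 = 20160.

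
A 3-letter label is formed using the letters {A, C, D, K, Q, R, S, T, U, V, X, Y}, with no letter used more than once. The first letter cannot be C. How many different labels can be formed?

The first letter has 12−1 = 11 choices (anything except C).
The remaining 2 letters are filled from the other 11 symbols without repetition: 11 × 10 = 110.
Total: 11 × 110 = 1210.

1210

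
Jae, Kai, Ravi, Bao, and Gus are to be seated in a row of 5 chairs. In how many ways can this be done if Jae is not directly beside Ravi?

Of the 5! = 120 arrangements, those with Jae and Ravi adjacent number 2 × 4! = 48 (treat the pair as a block with 2 internal orders).
Complementary counting: 120 − 48 = 72.

72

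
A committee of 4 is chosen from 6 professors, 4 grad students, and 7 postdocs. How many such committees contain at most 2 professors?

2145

Split by how many professors are chosen (0 through 2).
Sum: C(6,0)·C(11,4) + C(6,1)·C(11,3) + C(6,2)·C(11,2) = 330 + 990 + 825 = 2145.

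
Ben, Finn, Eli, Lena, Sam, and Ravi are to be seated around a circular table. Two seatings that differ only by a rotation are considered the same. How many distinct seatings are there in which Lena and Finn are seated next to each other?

48

Treat {Lena, Finn} as one unit (2 internal orders) and seat the resulting 5 units around the table: (4)! circular arrangements.
So 2 × (4)! = 2 × 24 = 48.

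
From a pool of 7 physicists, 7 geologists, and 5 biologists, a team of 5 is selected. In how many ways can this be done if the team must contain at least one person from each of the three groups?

8085

Unrestricted: C(19,5) = 11628 ways to pick any 5 of the 19.
Subtract selections that omit an entire group: no physicists → C(12,5) = 792; no geologists → C(12,5) = 792; no biologists → C(14,5) = 2002.
Add back selections omitting two groups (i.e. drawn from a single group): C(7,5) + C(7,5) + C(5,5) = 43.
By inclusion–exclusion: 11628 − 3586 + 43 = 8085.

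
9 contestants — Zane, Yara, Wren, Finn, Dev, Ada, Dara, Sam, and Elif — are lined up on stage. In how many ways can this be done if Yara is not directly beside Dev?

There are 9! = 362880 arrangements in all. If Yara and Dev are adjacent, merging them into one block gives 2·(8)! = 80640 arrangements.
Complementary counting: 362880 − 80640 = 282240.

282240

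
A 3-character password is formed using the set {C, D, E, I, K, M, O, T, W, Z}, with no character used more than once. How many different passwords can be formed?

This is a permutation of 3 out of 10: P(10,3) = 10!/7!.
10 × 9 × 8 = 720.

720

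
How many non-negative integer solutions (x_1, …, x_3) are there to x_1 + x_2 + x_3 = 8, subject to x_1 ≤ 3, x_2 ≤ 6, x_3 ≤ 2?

Without the upper bounds there are C(10,2) = 45 ways to split 8 among 3 variables.
Subtract solutions that violate a single cap (substitute x_i' = x_i − (cap_i+1)): x_1 ≥ 4 gives C(6,2) = 15; x_2 ≥ 7 gives C(3,2) = 3; x_3 ≥ 3 gives C(7,2) = 21. Together 39.
Add back pairs where two caps are both exceeded: 0 + 3 + 0 = 3.
By inclusion–exclusion the count is 45 − 39 + 3 = 9.

9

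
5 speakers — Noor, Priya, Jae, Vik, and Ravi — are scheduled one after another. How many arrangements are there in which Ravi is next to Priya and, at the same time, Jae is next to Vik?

24

Treat {Ravi,Priya} as one block (2 orders) and {Jae,Vik} as another (2 orders).
That leaves 3 units to arrange: 2 × 2 × 3! = 4 × 6 = 24.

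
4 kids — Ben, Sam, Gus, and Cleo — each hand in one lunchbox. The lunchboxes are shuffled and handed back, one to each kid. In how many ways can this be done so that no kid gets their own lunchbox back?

9

Let Aᵢ be the assignments in which kid i gets their own lunchbox. We want the size of the complement of A₁∪…∪A_4.
By inclusion–exclusion this is Σ_{j=0}^{4} (−1)^j C(4,j)·(4−j)!.
Computing: 24 − 24 + 12 − 4 + 1 = 9.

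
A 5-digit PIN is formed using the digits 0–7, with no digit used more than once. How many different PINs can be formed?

This is a permutation of 5 out of 8: P(8,5) = 8!/3!.
That product is 8 × 7 × 6 × 5 × 4 = 6720.

6720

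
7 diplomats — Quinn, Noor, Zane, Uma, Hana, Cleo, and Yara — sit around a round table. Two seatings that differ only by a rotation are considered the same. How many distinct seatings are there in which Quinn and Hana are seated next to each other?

Treat {Quinn, Hana} as one unit (2 internal orders) and seat the resulting 6 units around the table: (5)! circular arrangements.
So 2 × (5)! = 2 × 120 = 240.

240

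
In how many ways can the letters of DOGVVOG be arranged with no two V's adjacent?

Total arrangements of DOGVVOG: 7!/(2!·2!·2!) = 630.
Arrangements with the V's together: treat VV as one letter, giving (6)!/(2!·2!) = 180.
Subtracting, 630 − 180 = 450 arrangements keep the V's apart.

450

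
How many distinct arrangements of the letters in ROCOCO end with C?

With the last slot taken by C, it remains to arrange the other 5 letters (ROOCO).
Those 5 letters have O appearing 3 times, giving (5)!/(3!) = 20.

20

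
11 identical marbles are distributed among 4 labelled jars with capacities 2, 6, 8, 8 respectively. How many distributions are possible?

Without the upper bounds there are C(14,3) = 364 ways to split 11 among 4 jars.
Subtract solutions that violate a single cap (substitute x_i' = x_i − (cap_i+1)): x_1 ≥ 3 gives C(11,3) = 165; x_2 ≥ 7 gives C(7,3) = 35; x_3 ≥ 9 gives C(5,3) = 10; x_4 ≥ 9 gives C(5,3) = 10. Together 220.
Add back pairs where two caps are both exceeded: 4 + 0 + 0 + 0 + 0 + 0 = 4.
By inclusion–exclusion the count is 364 − 220 + 4 = 148.

148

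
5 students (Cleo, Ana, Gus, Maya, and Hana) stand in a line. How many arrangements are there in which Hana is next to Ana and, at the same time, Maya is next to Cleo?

Treat {Hana,Ana} as one block (2 orders) and {Maya,Cleo} as another (2 orders).
That leaves 3 units to arrange: 2 × 2 × 3! = 4 × 6 = 24.

24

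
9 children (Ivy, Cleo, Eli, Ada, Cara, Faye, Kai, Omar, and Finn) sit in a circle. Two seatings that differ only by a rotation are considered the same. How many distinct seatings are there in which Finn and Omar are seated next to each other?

Glue Finn and Omar into a block (2 internal orders). Seating 8 units around a circle gives (7)! arrangements.
So 2 × (7)! = 2 × 5040 = 10080.

10080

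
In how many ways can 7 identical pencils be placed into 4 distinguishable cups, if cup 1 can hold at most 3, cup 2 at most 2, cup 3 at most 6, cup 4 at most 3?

46

Ignoring the caps, the number of non-negative solutions to x_1+…+x_4 = 7 is C(10,3) = 120.
Subtract solutions that violate a single cap (substitute x_i' = x_i − (cap_i+1)): x_1 ≥ 4 gives C(6,3) = 20; x_2 ≥ 3 gives C(7,3) = 35; x_3 ≥ 7 gives C(3,3) = 1; x_4 ≥ 4 gives C(6,3) = 20. Together 76.
Add back pairs where two caps are both exceeded: 1 + 0 + 0 + 0 + 1 + 0 = 2.
By inclusion–exclusion the count is 120 − 76 + 2 = 46.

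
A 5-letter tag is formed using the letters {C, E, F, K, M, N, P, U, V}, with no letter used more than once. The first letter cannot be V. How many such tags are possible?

The first letter has 9−1 = 8 choices (anything except V).
The remaining 4 letters are filled from the other 8 symbols without repetition: 8 × 7 × 6 × 5 = 1680.
Total: 8 × 1680 = 13440.

13440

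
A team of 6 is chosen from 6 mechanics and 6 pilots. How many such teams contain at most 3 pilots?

Split by how many pilots are chosen (0 through 3).
Sum: C(6,0)·C(6,6) + C(6,1)·C(6,5) + C(6,2)·C(6,4) + C(6,3)·C(6,3) = 1 + 36 + 225 + 400 = 662.

662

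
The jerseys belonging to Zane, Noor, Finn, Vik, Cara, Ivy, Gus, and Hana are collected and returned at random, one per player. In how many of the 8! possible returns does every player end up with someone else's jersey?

14833

Count assignments avoiding every fixed point. For any j of the 8 players fixed to their old jersey, the other 8−j can be arranged in (8−j)! ways.
By inclusion–exclusion this is Σ_{j=0}^{8} (−1)^j C(8,j)·(8−j)!.
Computing: 40320 − 40320 + 20160 − 6720 + 1680 − 336 + 56 − 8 + 1 = 14833.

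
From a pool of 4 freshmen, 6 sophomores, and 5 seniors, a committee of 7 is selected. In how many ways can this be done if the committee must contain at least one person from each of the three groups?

5949

Unrestricted: C(15,7) = 6435 ways to pick any 7 of the 15.
Selections missing a whole group: no freshmen → C(11,7) = 330; no sophomores → C(9,7) = 36; no seniors → C(10,7) = 120.
Add back selections omitting two groups (i.e. drawn from a single group): C(4,7) + C(6,7) + C(5,7) = 0.
By inclusion–exclusion: 6435 − 486 + 0 = 5949.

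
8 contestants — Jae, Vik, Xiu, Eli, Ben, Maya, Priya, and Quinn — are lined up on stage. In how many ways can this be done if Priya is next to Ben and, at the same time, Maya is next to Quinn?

Treat {Priya,Ben} as one block (2 orders) and {Maya,Quinn} as another (2 orders).
That leaves 6 units to arrange: 2 × 2 × 6! = 4 × 720 = 2880.

2880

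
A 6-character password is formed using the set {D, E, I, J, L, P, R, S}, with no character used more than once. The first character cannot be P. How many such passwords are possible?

17640

The first character has 8−1 = 7 choices (anything except P).
The remaining 5 characters are filled from the other 7 symbols without repetition: 7 × 6 × 5 × 4 × 3 = 2520.
Total: 7 × 2520 = 17640.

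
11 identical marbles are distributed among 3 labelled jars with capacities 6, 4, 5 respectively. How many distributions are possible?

Without the upper bounds there are C(13,2) = 78 ways to split 11 among 3 jars.
Subtract solutions that violate a single cap (substitute x_i' = x_i − (cap_i+1)): x_1 ≥ 7 gives C(6,2) = 15; x_2 ≥ 5 gives C(8,2) = 28; x_3 ≥ 6 gives C(7,2) = 21. Together 64.
Add back pairs where two caps are both exceeded: 0 + 0 + 1 = 1.
By inclusion–exclusion the count is 78 − 64 + 1 = 15.

15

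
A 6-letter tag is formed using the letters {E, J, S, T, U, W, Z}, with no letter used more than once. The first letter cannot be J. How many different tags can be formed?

The first letter has 7−1 = 6 choices (anything except J).
The remaining 5 letters are filled from the other 6 symbols without repetition: 6 × 5 × 4 × 3 × 2 = 720.
Total: 6 × 720 = 4320.

4320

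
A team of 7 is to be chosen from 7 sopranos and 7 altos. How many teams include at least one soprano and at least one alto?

Unrestricted: C(14,7) = 3432 ways to pick any 7 of the 14.
Selections missing a whole group: no sopranos → C(7,7) = 1; no altos → C(7,7) = 1.
Both groups omitted at once is impossible, so 3432 − 2 = 3430.

3430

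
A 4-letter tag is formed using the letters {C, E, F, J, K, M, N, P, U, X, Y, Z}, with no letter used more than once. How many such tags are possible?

11880

With no repetition, fill the 4 letters in order: 12 choices, then 11, down to 9.
12 × 11 × 10 × 9 = 11880.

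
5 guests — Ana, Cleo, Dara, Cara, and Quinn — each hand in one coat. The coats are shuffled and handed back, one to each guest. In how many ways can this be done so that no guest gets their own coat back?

Let Aᵢ be the assignments in which guest i gets their own coat. We want the size of the complement of A₁∪…∪A_5.
By inclusion–exclusion this is Σ_{j=0}^{5} (−1)^j C(5,j)·(5−j)!.
Computing: 120 − 120 + 60 − 20 + 5 − 1 = 44.

44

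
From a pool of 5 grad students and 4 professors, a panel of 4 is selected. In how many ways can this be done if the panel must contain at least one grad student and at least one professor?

120

Total 4-person selections from all 9: C(9,4) = 126.
Subtract selections that omit an entire group: no grad students → C(4,4) = 1; no professors → C(5,4) = 5.
Both groups omitted at once is impossible, so 126 − 6 = 120.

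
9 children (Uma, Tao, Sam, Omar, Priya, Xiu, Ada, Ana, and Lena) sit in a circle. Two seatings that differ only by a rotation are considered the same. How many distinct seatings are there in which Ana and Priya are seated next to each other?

Glue Ana and Priya into a block (2 internal orders). Seating 8 units around a circle gives (7)! arrangements.
So 2 × (7)! = 2 × 5040 = 10080.

10080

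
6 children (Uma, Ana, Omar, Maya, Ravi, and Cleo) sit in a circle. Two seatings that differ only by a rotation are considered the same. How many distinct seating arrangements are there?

120

Around a circle, 6 distinct people have 6!/6 = (5)! = 120 rotationally distinct seatings.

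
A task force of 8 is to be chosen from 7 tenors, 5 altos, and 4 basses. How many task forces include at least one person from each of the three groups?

12201

Total 8-person selections from all 16: C(16,8) = 12870.
Selections missing a whole group: no tenors → C(9,8) = 9; no altos → C(11,8) = 165; no basses → C(12,8) = 495.
Add back selections omitting two groups (i.e. drawn from a single group): C(7,8) + C(5,8) + C(4,8) = 0.
By inclusion–exclusion: 12870 − 669 + 0 = 12201.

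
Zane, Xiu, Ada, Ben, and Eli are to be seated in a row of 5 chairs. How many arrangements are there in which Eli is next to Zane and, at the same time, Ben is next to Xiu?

Treat {Eli,Zane} as one block (2 orders) and {Ben,Xiu} as another (2 orders).
That leaves 3 units to arrange: 2 × 2 × 3! = 4 × 6 = 24.

24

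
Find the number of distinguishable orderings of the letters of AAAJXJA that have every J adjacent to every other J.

Treat the 2 copies of J as a single block. The multiset to arrange is then {JJ, A, A, A, A, X}, 6 items in all.
That gives (6)!/(4!) = 30 arrangements.

30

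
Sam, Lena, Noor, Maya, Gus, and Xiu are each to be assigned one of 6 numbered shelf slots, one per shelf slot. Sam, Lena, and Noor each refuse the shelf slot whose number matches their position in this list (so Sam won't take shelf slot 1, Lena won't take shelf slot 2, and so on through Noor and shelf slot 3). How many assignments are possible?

Let Aᵢ (for i ∈ {1, 2, 3}) be the placements that put person i in their forbidden shelf slot. Any j of these fix j positions, leaving (6−j)! ways to fill the rest, and there are C(3,j) ways to pick which j.
By inclusion–exclusion, the number of valid placements is Σ_{j=0}^{3} (−1)^j C(3,j)·(6−j)!.
Computing: 720 − 360 + 72 − 6 = 426.

426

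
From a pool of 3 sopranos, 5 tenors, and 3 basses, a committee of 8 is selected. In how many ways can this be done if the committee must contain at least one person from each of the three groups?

163

Total 8-person selections from all 11: C(11,8) = 165.
Subtract selections that omit an entire group: no sopranos → C(8,8) = 1; no tenors → C(6,8) = 0; no basses → C(8,8) = 1.
Add back selections omitting two groups (i.e. drawn from a single group): C(3,8) + C(5,8) + C(3,8) = 0.
By inclusion–exclusion: 165 − 2 + 0 = 163.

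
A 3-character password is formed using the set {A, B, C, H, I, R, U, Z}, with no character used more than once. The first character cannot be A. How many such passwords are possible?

The first character has 8−1 = 7 choices (anything except A).
The remaining 2 characters are filled from the other 7 symbols without repetition: 7 × 6 = 42.
Total: 7 × 42 = 294.

294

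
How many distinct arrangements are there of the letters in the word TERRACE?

Letter multiplicities in TERRACE: A×1, C×1, E×2, R×2, T×1.
So there are 7! / (2!·2!) = 1260 distinguishable arrangements.

1260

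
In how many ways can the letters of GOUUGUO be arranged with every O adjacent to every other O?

Treat the 2 copies of O as a single block. The multiset to arrange is then {OO, G, G, U, U, U}, 6 items in all.
That gives (6)!/(3!·2!) = 60 arrangements.

60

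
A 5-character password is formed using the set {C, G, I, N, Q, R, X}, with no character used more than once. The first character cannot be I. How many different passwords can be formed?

The first character has 7−1 = 6 choices (anything except I).
The remaining 4 characters are filled from the other 6 symbols without repetition: 6 × 5 × 4 × 3 = 360.
Total: 6 × 360 = 2160.

2160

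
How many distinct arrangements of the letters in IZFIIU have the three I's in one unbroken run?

24

Treat the 3 copies of I as a single block. The multiset to arrange is then {III, F, U, Z}, 4 items in all.
All 4 items are distinct, so there are (4)! = 24 arrangements.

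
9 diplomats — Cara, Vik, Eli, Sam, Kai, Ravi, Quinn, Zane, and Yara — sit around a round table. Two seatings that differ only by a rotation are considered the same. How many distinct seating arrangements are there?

40320

Around a circle, 9 distinct people have 9!/9 = (8)! = 40320 rotationally distinct seatings.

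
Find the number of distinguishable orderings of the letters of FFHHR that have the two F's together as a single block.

Treat the 2 copies of F as a single block. The multiset to arrange is then {FF, H, H, R}, 4 items in all.
That gives (4)!/(2!) = 12 arrangements.

12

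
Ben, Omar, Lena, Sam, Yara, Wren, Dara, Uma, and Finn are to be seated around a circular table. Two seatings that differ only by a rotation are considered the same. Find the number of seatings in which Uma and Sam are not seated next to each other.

All circular seatings of 9 people number (8)! = 40320.
Seatings with Uma beside Sam: treat them as a block with 2 internal orders, giving 2 × (7)! = 10080.
Subtracting, 40320 − 10080 = 30240.

30240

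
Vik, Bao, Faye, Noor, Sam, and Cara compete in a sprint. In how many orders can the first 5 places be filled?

720

There are 6 choices for 1st place, 5 for 2nd, and so on down to 2 for position 5.
That gives 6 × 5 × 4 × 3 × 2 = 720.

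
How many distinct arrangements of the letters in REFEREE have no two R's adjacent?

75

Total arrangements of REFEREE: 7!/(4!·2!) = 105.
Arrangements with the R's together: treat RR as one letter, giving (6)!/(4!) = 30.
Subtracting, 105 − 30 = 75 arrangements keep the R's apart.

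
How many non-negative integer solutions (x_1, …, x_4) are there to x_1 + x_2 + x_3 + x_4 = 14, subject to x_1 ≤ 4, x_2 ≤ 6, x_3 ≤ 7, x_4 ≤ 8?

215

Ignoring the caps, the number of non-negative solutions to x_1+…+x_4 = 14 is C(17,3) = 680.
Subtract solutions that violate a single cap (substitute x_i' = x_i − (cap_i+1)): x_1 ≥ 5 gives C(12,3) = 220; x_2 ≥ 7 gives C(10,3) = 120; x_3 ≥ 8 gives C(9,3) = 84; x_4 ≥ 9 gives C(8,3) = 56. Together 480.
Add back pairs where two caps are both exceeded: 10 + 4 + 1 + 0 + 0 + 0 = 15.
By inclusion–exclusion the count is 680 − 480 + 15 = 215.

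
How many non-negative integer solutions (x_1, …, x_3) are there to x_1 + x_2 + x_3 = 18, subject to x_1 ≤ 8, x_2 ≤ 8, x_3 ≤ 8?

28

By stars and bars, unrestricted non-negative solutions to x_1+…+x_3 = 18 number C(18+2,2) = 190.
Subtract solutions that violate a single cap (substitute x_i' = x_i − (cap_i+1)): x_1 ≥ 9 gives C(11,2) = 55; x_2 ≥ 9 gives C(11,2) = 55; x_3 ≥ 9 gives C(11,2) = 55. Together 165.
Add back pairs where two caps are both exceeded: 1 + 1 + 1 = 3.
By inclusion–exclusion the count is 190 − 165 + 3 = 28.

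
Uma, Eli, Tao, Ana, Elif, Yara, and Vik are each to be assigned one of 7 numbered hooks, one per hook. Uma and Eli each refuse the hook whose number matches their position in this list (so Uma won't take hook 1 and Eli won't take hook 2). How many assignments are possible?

Let Aᵢ (for i ∈ {1, 2}) be the placements that put person i in their forbidden hook. Any j of these fix j positions, leaving (7−j)! ways to fill the rest, and there are C(2,j) ways to pick which j.
By inclusion–exclusion, the number of valid placements is Σ_{j=0}^{2} (−1)^j C(2,j)·(7−j)!.
Computing: 5040 − 1440 + 120 = 3720.

3720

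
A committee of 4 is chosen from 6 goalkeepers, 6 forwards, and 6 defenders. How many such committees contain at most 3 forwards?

Split by how many forwards are chosen (0 through 3).
Sum: C(6,0)·C(12,4) + C(6,1)·C(12,3) + C(6,2)·C(12,2) + C(6,3)·C(12,1) = 495 + 1320 + 990 + 240 = 3045.

3045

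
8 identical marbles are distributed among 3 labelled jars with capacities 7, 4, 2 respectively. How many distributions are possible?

14

Ignoring the caps, the number of non-negative solutions to x_1+…+x_3 = 8 is C(10,2) = 45.
Subtract solutions that violate a single cap (substitute x_i' = x_i − (cap_i+1)): x_1 ≥ 8 gives C(2,2) = 1; x_2 ≥ 5 gives C(5,2) = 10; x_3 ≥ 3 gives C(7,2) = 21. Together 32.
Add back pairs where two caps are both exceeded: 0 + 0 + 1 = 1.
By inclusion–exclusion the count is 45 − 32 + 1 = 14.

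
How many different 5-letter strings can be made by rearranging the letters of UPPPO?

UPPPO has 5 letters with P appearing 3 times.
So there are 5! / (3!) = 20 distinguishable arrangements.

20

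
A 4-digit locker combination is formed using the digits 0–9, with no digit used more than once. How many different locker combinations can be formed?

With no repetition, fill the 4 digits in order: 10 choices, then 9, down to 7.
That product is 10 × 9 × 8 × 7 = 5040.

5040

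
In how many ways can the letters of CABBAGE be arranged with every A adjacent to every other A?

Treat the 2 copies of A as a single block. The multiset to arrange is then {AA, B, B, C, E, G}, 6 items in all.
That gives (6)!/(2!) = 360 arrangements.

360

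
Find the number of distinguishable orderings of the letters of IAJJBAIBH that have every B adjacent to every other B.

5040

Treat the 2 copies of B as a single block. The multiset to arrange is then {BB, A, A, H, I, I, J, J}, 8 items in all.
That gives (8)!/(2!·2!·2!) = 5040 arrangements.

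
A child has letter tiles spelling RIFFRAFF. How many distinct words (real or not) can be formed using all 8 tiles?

840

The 8 letters of RIFFRAFF have repeats: F appearing 4 times and R appearing twice.
Dividing 8! = 40320 by 4!·2! = 48 for the repeated letters gives 840.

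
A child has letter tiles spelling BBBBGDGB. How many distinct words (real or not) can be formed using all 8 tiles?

168

The 8 letters of BBBBGDGB have repeats: B appearing 5 times and G appearing twice.
Dividing 8! = 40320 by 5!·2! = 240 for the repeated letters gives 168.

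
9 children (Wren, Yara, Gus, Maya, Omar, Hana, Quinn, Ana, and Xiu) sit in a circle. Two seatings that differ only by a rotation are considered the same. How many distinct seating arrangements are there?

Fix one person's seat to break rotational symmetry; the remaining 8 people can be arranged in (8)! = 40320 ways.

40320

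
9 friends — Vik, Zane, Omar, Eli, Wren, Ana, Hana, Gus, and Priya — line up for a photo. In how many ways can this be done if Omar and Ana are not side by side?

Of the 9! = 362880 arrangements, those with Omar and Ana adjacent number 2 × 8! = 80640 (treat the pair as a block with 2 internal orders).
So 362880 − 80640 = 282240 arrangements keep them apart.

282240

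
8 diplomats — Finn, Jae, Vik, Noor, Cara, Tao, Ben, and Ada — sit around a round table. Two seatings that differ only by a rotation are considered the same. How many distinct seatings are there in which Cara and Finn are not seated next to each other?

3600

Without the restriction there are (7)! = 5040 seatings.
Those with Cara next to Finn: fuse the pair into one unit and seat 7 units around a circle — 2·(6)! = 1440.
Subtracting, 5040 − 1440 = 3600.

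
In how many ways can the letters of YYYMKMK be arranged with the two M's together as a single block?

Treat the 2 copies of M as a single block. The multiset to arrange is then {MM, K, K, Y, Y, Y}, 6 items in all.
That gives (6)!/(3!·2!) = 60 arrangements.

60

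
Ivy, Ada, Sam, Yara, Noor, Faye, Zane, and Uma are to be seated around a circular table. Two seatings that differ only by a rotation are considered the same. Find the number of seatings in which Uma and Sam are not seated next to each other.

3600

Without the restriction there are (7)! = 5040 seatings.
Seatings with Uma beside Sam: treat them as a block with 2 internal orders, giving 2 × (6)! = 1440.
Subtracting, 5040 − 1440 = 3600.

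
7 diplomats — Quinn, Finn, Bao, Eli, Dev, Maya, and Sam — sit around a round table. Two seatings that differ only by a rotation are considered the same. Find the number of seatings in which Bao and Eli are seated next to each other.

240

Treat {Bao, Eli} as one unit (2 internal orders) and seat the resulting 6 units around the table: (5)! circular arrangements.
So 2 × (5)! = 2 × 120 = 240.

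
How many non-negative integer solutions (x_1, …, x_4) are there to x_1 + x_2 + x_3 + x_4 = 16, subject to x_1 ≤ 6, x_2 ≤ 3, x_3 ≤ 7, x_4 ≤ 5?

52

Without the upper bounds there are C(19,3) = 969 ways to split 16 among 4 variables.
Subtract solutions that violate a single cap (substitute x_i' = x_i − (cap_i+1)): x_1 ≥ 7 gives C(12,3) = 220; x_2 ≥ 4 gives C(15,3) = 455; x_3 ≥ 8 gives C(11,3) = 165; x_4 ≥ 6 gives C(13,3) = 286. Together 1126.
Add back pairs where two caps are both exceeded: 56 + 4 + 20 + 35 + 84 + 10 = 209.
By inclusion–exclusion the count is 969 − 1126 + 209 = 52.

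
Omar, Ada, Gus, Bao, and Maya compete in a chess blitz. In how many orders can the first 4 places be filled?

This is an ordered selection of 4 from 5: P(5,4).
That gives 5 × 4 × 3 × 2 = 120.

120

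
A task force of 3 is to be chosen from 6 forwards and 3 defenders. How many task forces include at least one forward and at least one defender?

63

Total 3-person selections from all 9: C(9,3) = 84.
Subtract selections that omit an entire group: no forwards → C(3,3) = 1; no defenders → C(6,3) = 20.
Both groups omitted at once is impossible, so 84 − 21 = 63.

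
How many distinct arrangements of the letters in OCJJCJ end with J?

Fix J in the last position and arrange the remaining 5 letters.
Those 5 letters have C appearing twice and J appearing twice, giving (5)!/(2!·2!) = 30.

30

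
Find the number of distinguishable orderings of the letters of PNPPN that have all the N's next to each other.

4

Treat the 2 copies of N as a single block. The multiset to arrange is then {NN, P, P, P}, 4 items in all.
That gives (4)!/(3!) = 4 arrangements.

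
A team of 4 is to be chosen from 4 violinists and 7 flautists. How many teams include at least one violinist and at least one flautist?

294

Unrestricted: C(11,4) = 330 ways to pick any 4 of the 11.
Selections missing a whole group: no violinists → C(7,4) = 35; no flautists → C(4,4) = 1.
Both groups omitted at once is impossible, so 330 − 36 = 294.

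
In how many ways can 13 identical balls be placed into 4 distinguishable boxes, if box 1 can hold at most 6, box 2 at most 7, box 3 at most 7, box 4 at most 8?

329

Ignoring the caps, the number of non-negative solutions to x_1+…+x_4 = 13 is C(16,3) = 560.
Subtract solutions that violate a single cap (substitute x_i' = x_i − (cap_i+1)): x_1 ≥ 7 gives C(9,3) = 84; x_2 ≥ 8 gives C(8,3) = 56; x_3 ≥ 8 gives C(8,3) = 56; x_4 ≥ 9 gives C(7,3) = 35. Together 231.
No two caps can be exceeded simultaneously, so the pair terms are all 0.
By inclusion–exclusion the count is 560 − 231 + 0 = 329.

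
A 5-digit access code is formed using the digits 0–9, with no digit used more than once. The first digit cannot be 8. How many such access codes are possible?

The first digit has 10−1 = 9 choices (anything except 8).
The remaining 4 digits are filled from the other 9 symbols without repetition: 9 × 8 × 7 × 6 = 3024.
Total: 9 × 3024 = 27216.

27216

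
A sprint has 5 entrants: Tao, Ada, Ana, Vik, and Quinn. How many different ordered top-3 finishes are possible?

60

This is an ordered selection of 3 from 5: P(5,3).
That gives 5 × 4 × 3 = 60.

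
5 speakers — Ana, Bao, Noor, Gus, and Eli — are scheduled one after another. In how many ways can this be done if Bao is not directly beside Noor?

72

There are 5! = 120 arrangements in all. If Bao and Noor are adjacent, merging them into one block gives 2·(4)! = 48 arrangements.
Complementary counting: 120 − 48 = 72.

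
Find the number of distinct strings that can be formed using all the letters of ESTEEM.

120

ESTEEM has 6 letters with E appearing 3 times.
The number of distinct arrangements is 6!/(3!) = 720/6 = 120.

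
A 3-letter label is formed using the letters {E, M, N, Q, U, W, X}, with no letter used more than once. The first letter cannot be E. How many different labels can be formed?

180

The first letter has 7−1 = 6 choices (anything except E).
The remaining 2 letters are filled from the other 6 symbols without repetition: 6 × 5 = 30.
Total: 6 × 30 = 180.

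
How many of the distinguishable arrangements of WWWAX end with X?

With the last slot taken by X, it remains to arrange the other 4 letters (WWWA).
Those 4 letters have W appearing 3 times, giving (4)!/(3!) = 4.

4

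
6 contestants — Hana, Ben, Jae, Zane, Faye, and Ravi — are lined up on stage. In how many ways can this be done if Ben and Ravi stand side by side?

240

Treat {Ben, Ravi} as a single unit. There are 5 units to order, and the pair itself can be ordered 2 ways.
So the count is 2·(5)! = 240.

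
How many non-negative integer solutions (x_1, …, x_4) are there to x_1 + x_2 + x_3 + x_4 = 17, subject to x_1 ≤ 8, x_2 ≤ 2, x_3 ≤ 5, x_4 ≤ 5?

19

By stars and bars, unrestricted non-negative solutions to x_1+…+x_4 = 17 number C(17+3,3) = 1140.
Subtract solutions that violate a single cap (substitute x_i' = x_i − (cap_i+1)): x_1 ≥ 9 gives C(11,3) = 165; x_2 ≥ 3 gives C(17,3) = 680; x_3 ≥ 6 gives C(14,3) = 364; x_4 ≥ 6 gives C(14,3) = 364. Together 1573.
Add back pairs where two caps are both exceeded: 56 + 10 + 10 + 165 + 165 + 56 = 462.
Subtract triples: 0 + 0 + 0 + 10 = 10.
By inclusion–exclusion the count is 1140 − 1573 + 462 − 10 = 19.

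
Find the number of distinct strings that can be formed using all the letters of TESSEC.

180

Letter multiplicities in TESSEC: C×1, E×2, S×2, T×1.
Dividing 6! = 720 by 2!·2! = 4 for the repeated letters gives 180.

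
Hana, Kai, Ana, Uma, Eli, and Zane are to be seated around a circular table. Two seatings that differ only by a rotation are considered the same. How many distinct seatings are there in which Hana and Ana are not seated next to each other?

Without the restriction there are (5)! = 120 seatings.
Those with Hana next to Ana: fuse the pair into one unit and seat 5 units around a circle — 2·(4)! = 48.
Subtracting, 120 − 48 = 72.

72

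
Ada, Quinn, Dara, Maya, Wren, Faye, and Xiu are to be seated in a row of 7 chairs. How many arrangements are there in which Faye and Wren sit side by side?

1440

Treat {Faye, Wren} as a single unit. There are 6 units to order, and the pair itself can be ordered 2 ways.
That gives 2 × 6! = 2 × 720 = 1440.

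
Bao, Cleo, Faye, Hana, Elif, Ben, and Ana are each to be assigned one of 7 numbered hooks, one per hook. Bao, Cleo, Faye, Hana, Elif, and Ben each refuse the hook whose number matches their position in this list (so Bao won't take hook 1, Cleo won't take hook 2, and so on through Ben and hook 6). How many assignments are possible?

Let Aᵢ (for 1 ≤ i ≤ 6) be the placements that put person i in their forbidden hook. Any j of these fix j positions, leaving (7−j)! ways to fill the rest, and there are C(6,j) ways to pick which j.
By inclusion–exclusion, the number of valid placements is Σ_{j=0}^{6} (−1)^j C(6,j)·(7−j)!.
Computing: 5040 − 4320 + 1800 − 480 + 90 − 12 + 1 = 2119.

2119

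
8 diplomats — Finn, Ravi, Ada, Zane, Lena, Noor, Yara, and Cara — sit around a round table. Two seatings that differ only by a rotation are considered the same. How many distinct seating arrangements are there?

5040

Around a circle, 8 distinct people have 8!/8 = (7)! = 5040 rotationally distinct seatings.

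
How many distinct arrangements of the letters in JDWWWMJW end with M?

105

With the last slot taken by M, it remains to arrange the other 7 letters (JDWWWJW).
Those 7 letters have J appearing twice and W appearing 4 times, giving (7)!/(4!·2!) = 105.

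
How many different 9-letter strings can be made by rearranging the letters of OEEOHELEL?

OEEOHELEL has 9 letters with E appearing 4 times, L appearing twice, and O appearing twice.
The number of distinct arrangements is 9!/(4!·2!·2!) = 362880/96 = 3780.

3780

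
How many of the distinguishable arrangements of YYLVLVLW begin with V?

Fix V in the first position and arrange the remaining 7 letters.
Those 7 letters have L appearing 3 times and Y appearing twice, giving (7)!/(3!·2!) = 420.

420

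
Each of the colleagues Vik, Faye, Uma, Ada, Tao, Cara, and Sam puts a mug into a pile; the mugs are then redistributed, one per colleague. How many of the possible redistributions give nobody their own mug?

Let Aᵢ be the assignments in which colleague i gets their own mug. We want the size of the complement of A₁∪…∪A_7.
By inclusion–exclusion this is Σ_{j=0}^{7} (−1)^j C(7,j)·(7−j)!.
Computing: 5040 − 5040 + 2520 − 840 + 210 − 42 + 7 − 1 = 1854.

1854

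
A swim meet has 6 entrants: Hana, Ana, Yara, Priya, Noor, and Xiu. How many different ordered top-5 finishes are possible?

There are 6 choices for 1st place, 5 for 2nd, and so on down to 2 for position 5.
That gives 6 × 5 × 4 × 3 × 2 = 720.

720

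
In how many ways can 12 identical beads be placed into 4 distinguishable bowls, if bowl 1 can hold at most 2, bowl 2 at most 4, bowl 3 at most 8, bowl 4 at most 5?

Ignoring the caps, the number of non-negative solutions to x_1+…+x_4 = 12 is C(15,3) = 455.
Subtract solutions that violate a single cap (substitute x_i' = x_i − (cap_i+1)): x_1 ≥ 3 gives C(12,3) = 220; x_2 ≥ 5 gives C(10,3) = 120; x_3 ≥ 9 gives C(6,3) = 20; x_4 ≥ 6 gives C(9,3) = 84. Together 444.
Add back pairs where two caps are both exceeded: 35 + 1 + 20 + 0 + 4 + 0 = 60.
By inclusion–exclusion the count is 455 − 444 + 60 = 71.

71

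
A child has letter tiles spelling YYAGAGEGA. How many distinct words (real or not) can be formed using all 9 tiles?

The 9 letters of YYAGAGEGA have repeats: A appearing 3 times, G appearing 3 times, and Y appearing twice.
So there are 9! / (3!·3!·2!) = 5040 distinguishable arrangements.

5040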